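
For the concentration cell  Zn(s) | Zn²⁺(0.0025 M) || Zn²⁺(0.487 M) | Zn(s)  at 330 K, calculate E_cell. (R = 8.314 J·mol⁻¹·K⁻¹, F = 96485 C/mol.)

0.075 V

Both half-cells are Zn²⁺/Zn, so E°_cell = 0. The concentrated side is the cathode; the cell reaction moves Zn²⁺ from high to low concentration with n = 2.
Q = [Zn²⁺]_dilute/[Zn²⁺]_conc = 0.0025/0.487 = 0.00513.
E = 0 − (RT/nF) ln Q = −((8.314×330)/(2×96485))(-5.272) = 0.0750 V.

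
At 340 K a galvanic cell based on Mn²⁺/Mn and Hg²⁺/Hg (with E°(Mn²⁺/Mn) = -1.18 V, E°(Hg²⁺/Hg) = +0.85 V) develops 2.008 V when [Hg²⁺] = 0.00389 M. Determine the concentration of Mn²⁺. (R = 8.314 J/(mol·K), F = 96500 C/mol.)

0.017 M

From the Nernst equation, ln Q = nF(E° − E)/RT = 2×96500×(2.03 − 2.008)/(8.314×340) = 1.502, so Q = 4.49.
With Q = [Mn²⁺]/[Hg²⁺] and the known concentrations, [Mn²⁺] in the numerator gives [Mn²⁺] = 0.017 M.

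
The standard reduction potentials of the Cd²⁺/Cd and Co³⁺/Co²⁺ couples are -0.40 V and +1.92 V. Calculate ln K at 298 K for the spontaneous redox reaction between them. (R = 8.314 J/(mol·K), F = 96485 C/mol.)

E°_cell = +1.92 − (-0.40) = 2.32 V, with n = 2 electrons transferred.
At equilibrium E = 0, so the Nernst equation gives ln K = nFE°/RT = (2)(96485)(2.32)/((8.314)(298)) = 180.70.

ln K = 180.7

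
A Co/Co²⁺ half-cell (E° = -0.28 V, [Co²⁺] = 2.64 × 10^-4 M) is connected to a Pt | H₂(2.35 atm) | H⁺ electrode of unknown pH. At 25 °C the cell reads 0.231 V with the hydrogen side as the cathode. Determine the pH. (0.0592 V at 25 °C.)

pH = 2.43

E°_cell = 0.28 V and n = 2.
log Q = n(E° − E)/0.0592 = 2×(0.28 − 0.231)/0.0592 = 1.655.
With Q = [Co²⁺]·P(H₂) / [H⁺]^2, solving for [H⁺] gives log[H⁺] = -2.431, so pH = 2.43.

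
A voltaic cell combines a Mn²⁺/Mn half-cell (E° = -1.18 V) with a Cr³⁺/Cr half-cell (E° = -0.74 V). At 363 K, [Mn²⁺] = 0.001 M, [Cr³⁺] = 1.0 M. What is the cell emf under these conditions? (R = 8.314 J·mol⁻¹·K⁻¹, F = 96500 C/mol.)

The Cr³⁺/Cr couple has the higher reduction potential and acts as the cathode, so E°_cell = -0.74 − (-1.18) = 0.44 V.
Balancing electrons gives n = 6; the reaction quotient is Q = [Mn²⁺]^3/[Cr³⁺]^2 = 1 × 10^-9.
E = E° − (RT/nF) ln Q = 0.44 − (8.314×363)/(6×96500) × (-20.723) = 0.440 + 0.108 = 0.548 V.

0.548 V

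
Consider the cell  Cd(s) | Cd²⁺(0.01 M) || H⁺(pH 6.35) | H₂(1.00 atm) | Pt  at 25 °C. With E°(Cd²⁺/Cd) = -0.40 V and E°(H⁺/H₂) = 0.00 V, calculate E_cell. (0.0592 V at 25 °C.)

0.083 V

The hydrogen couple is the cathode, so E°_cell = 0.40 V; n = 2.
[H⁺] = 10^(−6.35) = 4.5 × 10^-7 M, and Q = [Cd²⁺]·P(H₂) / [H⁺]^2 = 5.01 × 10^10.
E = E° − (0.0592/2) log Q = 0.40 − (0.0592/2)(10.700) = 0.083 V.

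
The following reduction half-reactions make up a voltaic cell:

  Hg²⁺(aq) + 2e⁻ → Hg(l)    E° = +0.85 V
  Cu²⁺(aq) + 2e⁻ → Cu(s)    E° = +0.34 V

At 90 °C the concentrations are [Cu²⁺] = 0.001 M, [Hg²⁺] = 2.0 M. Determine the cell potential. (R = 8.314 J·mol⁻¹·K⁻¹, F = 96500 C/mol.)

The Hg²⁺/Hg couple has the higher reduction potential and acts as the cathode, so E°_cell = +0.85 − (+0.34) = 0.51 V.
Balancing electrons gives n = 2; the reaction quotient is Q = [Cu²⁺]/[Hg²⁺] = 5 × 10^-4.
E = E° − (RT/nF) ln Q = 0.51 − (8.314×363)/(2×96500) × (-7.601) = 0.510 + 0.119 = 0.629 V.

0.629 V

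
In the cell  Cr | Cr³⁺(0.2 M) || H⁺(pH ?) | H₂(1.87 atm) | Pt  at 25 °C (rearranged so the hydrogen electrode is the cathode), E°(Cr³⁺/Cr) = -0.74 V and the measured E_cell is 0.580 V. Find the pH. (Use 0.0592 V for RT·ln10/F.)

E°_cell = 0.74 V and n = 6.
log Q = n(E° − E)/0.0592 = 6×(0.74 − 0.580)/0.0592 = 16.216.
With Q = [Cr³⁺]^2·P(H₂)^3 / [H⁺]^6, solving for [H⁺] gives log[H⁺] = -2.800, so pH = 2.80.

pH = 2.80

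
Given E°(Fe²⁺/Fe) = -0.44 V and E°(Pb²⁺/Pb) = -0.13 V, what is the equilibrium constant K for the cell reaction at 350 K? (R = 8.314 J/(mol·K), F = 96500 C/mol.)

E°_cell = -0.13 − (-0.44) = 0.31 V, with n = 2 electrons transferred.
At equilibrium E = 0, so the Nernst equation gives ln K = nFE°/RT = (2)(96500)(0.31)/((8.314)(350)) = 20.56.
K = e^20.56 = 8.5 × 10^8.

8.5 × 10^8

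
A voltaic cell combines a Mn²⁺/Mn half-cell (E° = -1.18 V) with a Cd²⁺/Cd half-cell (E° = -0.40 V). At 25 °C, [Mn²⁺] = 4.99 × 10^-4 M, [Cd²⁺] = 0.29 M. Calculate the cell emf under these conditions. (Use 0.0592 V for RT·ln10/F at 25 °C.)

The Cd²⁺/Cd couple has the higher reduction potential and acts as the cathode, so E°_cell = -0.40 − (-1.18) = 0.78 V.
Balancing electrons gives n = 2; the reaction quotient is Q = [Mn²⁺]/[Cd²⁺] = 0.00172.
At 25 °C, E = E° − (0.0592/n) log Q = 0.78 − (0.0592/2)(-2.764) = 0.780 + 0.082 = 0.862 V.

0.862 V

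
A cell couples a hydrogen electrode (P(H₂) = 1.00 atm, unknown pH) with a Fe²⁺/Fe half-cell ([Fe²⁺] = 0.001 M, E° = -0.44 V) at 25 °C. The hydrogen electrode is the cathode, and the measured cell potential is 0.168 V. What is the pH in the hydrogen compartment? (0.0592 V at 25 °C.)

E°_cell = 0.44 V and n = 2.
log Q = n(E° − E)/0.0592 = 2×(0.44 − 0.168)/0.0592 = 9.189.
With Q = [Fe²⁺]·P(H₂) / [H⁺]^2, solving for [H⁺] gives log[H⁺] = -6.095, so pH = 6.09.

pH = 6.09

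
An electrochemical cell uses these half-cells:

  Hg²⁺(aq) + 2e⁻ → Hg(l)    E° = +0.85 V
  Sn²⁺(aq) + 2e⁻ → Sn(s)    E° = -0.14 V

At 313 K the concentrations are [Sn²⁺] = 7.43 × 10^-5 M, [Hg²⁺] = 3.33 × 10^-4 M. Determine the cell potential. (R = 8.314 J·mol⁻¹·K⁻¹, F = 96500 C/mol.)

The Hg²⁺/Hg couple has the higher reduction potential and acts as the cathode, so E°_cell = +0.85 − (-0.14) = 0.99 V.
Balancing electrons gives n = 2; the reaction quotient is Q = [Sn²⁺]/[Hg²⁺] = 0.223.
E = E° − (RT/nF) ln Q = 0.99 − (8.314×313)/(2×96500) × (-1.500) = 0.990 + 0.020 = 1.010 V.

1.01 V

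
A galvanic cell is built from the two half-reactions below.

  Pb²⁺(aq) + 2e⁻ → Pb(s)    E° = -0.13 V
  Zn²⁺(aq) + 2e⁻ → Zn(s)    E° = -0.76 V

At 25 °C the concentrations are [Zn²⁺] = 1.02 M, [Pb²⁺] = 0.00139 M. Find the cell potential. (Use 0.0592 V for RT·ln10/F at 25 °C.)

0.545 V

The Pb²⁺/Pb couple has the higher reduction potential and acts as the cathode, so E°_cell = -0.13 − (-0.76) = 0.63 V.
Balancing electrons gives n = 2; the reaction quotient is Q = [Zn²⁺]/[Pb²⁺] = 734.
At 25 °C, E = E° − (0.0592/n) log Q = 0.63 − (0.0592/2)(2.866) = 0.630 − 0.085 = 0.545 V.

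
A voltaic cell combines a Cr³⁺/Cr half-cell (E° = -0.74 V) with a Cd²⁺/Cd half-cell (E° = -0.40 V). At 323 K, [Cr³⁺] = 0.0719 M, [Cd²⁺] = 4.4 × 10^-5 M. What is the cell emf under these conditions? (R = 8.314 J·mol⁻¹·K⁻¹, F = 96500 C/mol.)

The Cd²⁺/Cd couple has the higher reduction potential and acts as the cathode, so E°_cell = -0.40 − (-0.74) = 0.34 V.
Balancing electrons gives n = 6; the reaction quotient is Q = [Cr³⁺]^2/[Cd²⁺]^3 = 6.07 × 10^10.
E = E° − (RT/nF) ln Q = 0.34 − (8.314×323)/(6×96500) × (24.829) = 0.340 − 0.115 = 0.225 V.

0.225 V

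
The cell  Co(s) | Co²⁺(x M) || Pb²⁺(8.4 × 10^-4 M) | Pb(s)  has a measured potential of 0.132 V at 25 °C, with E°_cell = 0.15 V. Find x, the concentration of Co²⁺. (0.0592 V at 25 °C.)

0.0034 M

From the Nernst equation, log Q = n(E° − E)/0.0592 = 2(0.15 − 0.132)/0.0592 = 0.608, so Q = 4.06.
With Q = [Co²⁺]/[Pb²⁺] and the known concentrations, [Co²⁺] in the numerator gives [Co²⁺] = 0.0034 M.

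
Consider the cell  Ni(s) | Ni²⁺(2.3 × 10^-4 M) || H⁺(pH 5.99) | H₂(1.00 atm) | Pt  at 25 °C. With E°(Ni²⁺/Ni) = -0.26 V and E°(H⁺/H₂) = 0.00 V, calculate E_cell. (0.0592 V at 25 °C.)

0.013 V

The hydrogen couple is the cathode, so E°_cell = 0.26 V; n = 2.
[H⁺] = 10^(−5.99) = 1 × 10^-6 M, and Q = [Ni²⁺]·P(H₂) / [H⁺]^2 = 2.2 × 10^8.
E = E° − (0.0592/2) log Q = 0.26 − (0.0592/2)(8.342) = 0.013 V.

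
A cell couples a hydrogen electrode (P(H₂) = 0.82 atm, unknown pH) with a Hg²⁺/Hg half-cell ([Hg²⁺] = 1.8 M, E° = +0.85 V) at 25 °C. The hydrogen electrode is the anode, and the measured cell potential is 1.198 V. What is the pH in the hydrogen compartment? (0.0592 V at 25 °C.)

pH = 5.79

E°_cell = 0.85 V and n = 2.
log Q = n(E° − E)/0.0592 = 2×(0.85 − 1.198)/0.0592 = -11.757.
With Q = [H⁺]^2 / ([Hg²⁺]·P(H₂)), solving for [H⁺] gives log[H⁺] = -5.794, so pH = 5.79.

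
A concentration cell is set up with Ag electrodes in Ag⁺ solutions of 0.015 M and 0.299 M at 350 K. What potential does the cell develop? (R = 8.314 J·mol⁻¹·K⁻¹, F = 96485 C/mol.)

Both half-cells are Ag⁺/Ag, so E°_cell = 0. The concentrated side is the cathode; the cell reaction moves Ag⁺ from high to low concentration with n = 1.
Q = [Ag⁺]_dilute/[Ag⁺]_conc = 0.015/0.299 = 0.0502.
E = 0 − (RT/nF) ln Q = −((8.314×350)/(1×96485))(-2.992) = 0.0902 V.

0.090 V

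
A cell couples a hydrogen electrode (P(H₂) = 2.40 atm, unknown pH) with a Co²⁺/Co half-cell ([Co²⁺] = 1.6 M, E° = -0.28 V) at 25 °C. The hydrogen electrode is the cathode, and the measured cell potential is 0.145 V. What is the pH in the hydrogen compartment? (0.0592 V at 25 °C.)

E°_cell = 0.28 V and n = 2.
log Q = n(E° − E)/0.0592 = 2×(0.28 − 0.145)/0.0592 = 4.561.
With Q = [Co²⁺]·P(H₂) / [H⁺]^2, solving for [H⁺] gives log[H⁺] = -1.988, so pH = 1.99.

pH = 1.99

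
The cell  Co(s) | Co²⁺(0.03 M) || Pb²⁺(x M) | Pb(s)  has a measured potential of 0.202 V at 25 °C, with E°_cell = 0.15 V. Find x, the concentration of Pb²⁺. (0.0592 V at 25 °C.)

1.7 M

From the Nernst equation, log Q = n(E° − E)/0.0592 = 2(0.15 − 0.202)/0.0592 = -1.757, so Q = 0.0175.
With Q = [Co²⁺]/[Pb²⁺] and the known concentrations, [Pb²⁺] in the denominator gives [Pb²⁺] = 1.7 M.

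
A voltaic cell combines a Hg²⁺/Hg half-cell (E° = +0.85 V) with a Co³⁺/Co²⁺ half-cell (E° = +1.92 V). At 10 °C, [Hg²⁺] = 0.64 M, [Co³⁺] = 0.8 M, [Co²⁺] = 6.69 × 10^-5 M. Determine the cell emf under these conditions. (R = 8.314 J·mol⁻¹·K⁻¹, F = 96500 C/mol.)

The Co³⁺/Co²⁺ couple has the higher reduction potential and acts as the cathode, so E°_cell = +1.92 − (+0.85) = 1.07 V.
Balancing electrons gives n = 2; the reaction quotient is Q = [Hg²⁺]·[Co²⁺]^2/[Co³⁺]^2 = 4.48 × 10^-9.
E = E° − (RT/nF) ln Q = 1.07 − (8.314×283)/(2×96500) × (-19.225) = 1.070 + 0.234 = 1.304 V.

1.30 V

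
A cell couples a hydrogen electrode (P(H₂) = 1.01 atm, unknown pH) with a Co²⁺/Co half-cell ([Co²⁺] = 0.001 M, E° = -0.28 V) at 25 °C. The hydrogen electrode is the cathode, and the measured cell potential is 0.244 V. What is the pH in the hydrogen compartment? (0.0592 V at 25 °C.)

E°_cell = 0.28 V and n = 2.
log Q = n(E° − E)/0.0592 = 2×(0.28 − 0.244)/0.0592 = 1.216.
With Q = [Co²⁺]·P(H₂) / [H⁺]^2, solving for [H⁺] gives log[H⁺] = -2.106, so pH = 2.11.

pH = 2.11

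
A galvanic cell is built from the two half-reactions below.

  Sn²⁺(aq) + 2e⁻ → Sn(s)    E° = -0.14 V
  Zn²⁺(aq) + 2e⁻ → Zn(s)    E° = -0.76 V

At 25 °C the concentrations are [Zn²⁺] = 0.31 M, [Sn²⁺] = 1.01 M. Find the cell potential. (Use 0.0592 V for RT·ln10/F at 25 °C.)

The Sn²⁺/Sn couple has the higher reduction potential and acts as the cathode, so E°_cell = -0.14 − (-0.76) = 0.62 V.
Balancing electrons gives n = 2; the reaction quotient is Q = [Zn²⁺]/[Sn²⁺] = 0.307.
At 25 °C, E = E° − (0.0592/n) log Q = 0.62 − (0.0592/2)(-0.513) = 0.620 + 0.015 = 0.635 V.

0.635 V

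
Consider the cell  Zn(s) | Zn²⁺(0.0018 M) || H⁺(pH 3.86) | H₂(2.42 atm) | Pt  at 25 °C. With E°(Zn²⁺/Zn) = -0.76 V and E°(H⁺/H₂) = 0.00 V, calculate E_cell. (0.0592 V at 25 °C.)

The hydrogen couple is the cathode, so E°_cell = 0.76 V; n = 2.
[H⁺] = 10^(−3.86) = 1.4 × 10^-4 M, and Q = [Zn²⁺]·P(H₂) / [H⁺]^2 = 2.29 × 10^5.
E = E° − (0.0592/2) log Q = 0.76 − (0.0592/2)(5.359) = 0.601 V.

0.60 V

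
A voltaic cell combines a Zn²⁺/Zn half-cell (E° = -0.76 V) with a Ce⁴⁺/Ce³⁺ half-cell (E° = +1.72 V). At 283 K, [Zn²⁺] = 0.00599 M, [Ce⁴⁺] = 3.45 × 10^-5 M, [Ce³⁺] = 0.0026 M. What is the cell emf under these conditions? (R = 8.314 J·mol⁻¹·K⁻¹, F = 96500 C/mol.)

2.44 V

The Ce⁴⁺/Ce³⁺ couple has the higher reduction potential and acts as the cathode, so E°_cell = +1.72 − (-0.76) = 2.48 V.
Balancing electrons gives n = 2; the reaction quotient is Q = [Zn²⁺]·[Ce³⁺]^2/[Ce⁴⁺]^2 = 34.0.
E = E° − (RT/nF) ln Q = 2.48 − (8.314×283)/(2×96500) × (3.527) = 2.480 − 0.043 = 2.437 V.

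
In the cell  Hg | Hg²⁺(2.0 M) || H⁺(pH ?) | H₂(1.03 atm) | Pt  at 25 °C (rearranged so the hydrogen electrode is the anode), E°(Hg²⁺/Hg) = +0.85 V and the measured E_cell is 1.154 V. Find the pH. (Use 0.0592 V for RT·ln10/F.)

pH = 4.98

E°_cell = 0.85 V and n = 2.
log Q = n(E° − E)/0.0592 = 2×(0.85 − 1.154)/0.0592 = -10.270.
With Q = [H⁺]^2 / ([Hg²⁺]·P(H₂)), solving for [H⁺] gives log[H⁺] = -4.978, so pH = 4.98.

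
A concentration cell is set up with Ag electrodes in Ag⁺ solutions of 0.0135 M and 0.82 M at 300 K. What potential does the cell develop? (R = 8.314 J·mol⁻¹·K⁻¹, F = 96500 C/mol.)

Both half-cells are Ag⁺/Ag, so E°_cell = 0. The concentrated side is the cathode; the cell reaction moves Ag⁺ from high to low concentration with n = 1.
Q = [Ag⁺]_dilute/[Ag⁺]_conc = 0.0135/0.82 = 0.0165.
E = 0 − (RT/nF) ln Q = −((8.314×300)/(1×96500))(-4.107) = 0.1062 V.

0.11 V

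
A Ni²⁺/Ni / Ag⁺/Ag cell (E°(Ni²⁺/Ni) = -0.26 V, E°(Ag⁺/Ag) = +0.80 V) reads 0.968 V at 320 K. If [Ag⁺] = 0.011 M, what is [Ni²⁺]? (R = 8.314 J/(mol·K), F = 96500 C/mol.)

0.096 M

From the Nernst equation, ln Q = nF(E° − E)/RT = 2×96500×(1.06 − 0.968)/(8.314×320) = 6.674, so Q = 792.
With Q = [Ni²⁺]/[Ag⁺]^2 and the known concentrations, [Ni²⁺] in the numerator gives [Ni²⁺] = 0.096 M.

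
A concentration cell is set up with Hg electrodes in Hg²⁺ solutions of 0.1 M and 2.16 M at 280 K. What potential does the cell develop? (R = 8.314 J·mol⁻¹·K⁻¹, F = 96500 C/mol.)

Both half-cells are Hg²⁺/Hg, so E°_cell = 0. The concentrated side is the cathode; the cell reaction moves Hg²⁺ from high to low concentration with n = 2.
Q = [Hg²⁺]_dilute/[Hg²⁺]_conc = 0.1/2.16 = 0.0463.
E = 0 − (RT/nF) ln Q = −((8.314×280)/(2×96500))(-3.073) = 0.0371 V.

0.037 V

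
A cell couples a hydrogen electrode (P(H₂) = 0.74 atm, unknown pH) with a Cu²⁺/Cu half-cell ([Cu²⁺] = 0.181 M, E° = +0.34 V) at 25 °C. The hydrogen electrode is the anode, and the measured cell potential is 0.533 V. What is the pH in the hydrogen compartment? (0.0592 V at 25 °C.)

E°_cell = 0.34 V and n = 2.
log Q = n(E° − E)/0.0592 = 2×(0.34 − 0.533)/0.0592 = -6.520.
With Q = [H⁺]^2 / ([Cu²⁺]·P(H₂)), solving for [H⁺] gives log[H⁺] = -3.697, so pH = 3.70.

pH = 3.70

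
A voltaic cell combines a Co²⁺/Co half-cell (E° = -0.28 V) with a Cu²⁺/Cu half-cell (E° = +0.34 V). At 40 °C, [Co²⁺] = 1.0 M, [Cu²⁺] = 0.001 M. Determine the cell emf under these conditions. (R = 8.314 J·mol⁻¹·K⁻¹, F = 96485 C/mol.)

0.527 V

The Cu²⁺/Cu couple has the higher reduction potential and acts as the cathode, so E°_cell = +0.34 − (-0.28) = 0.62 V.
Balancing electrons gives n = 2; the reaction quotient is Q = [Co²⁺]/[Cu²⁺] = 1000.
E = E° − (RT/nF) ln Q = 0.62 − (8.314×313)/(2×96485) × (6.908) = 0.620 − 0.093 = 0.527 V.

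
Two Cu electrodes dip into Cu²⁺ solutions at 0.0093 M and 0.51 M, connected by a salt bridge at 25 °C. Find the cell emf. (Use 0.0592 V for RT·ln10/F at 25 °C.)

Both half-cells are Cu²⁺/Cu, so E°_cell = 0. The concentrated side is the cathode; the cell reaction moves Cu²⁺ from high to low concentration with n = 2.
Q = [Cu²⁺]_dilute/[Cu²⁺]_conc = 0.0093/0.51 = 0.0182.
E = 0 − (0.0592/2) log Q = −(0.0592/2)(-1.739) = 0.0515 V.

0.051 V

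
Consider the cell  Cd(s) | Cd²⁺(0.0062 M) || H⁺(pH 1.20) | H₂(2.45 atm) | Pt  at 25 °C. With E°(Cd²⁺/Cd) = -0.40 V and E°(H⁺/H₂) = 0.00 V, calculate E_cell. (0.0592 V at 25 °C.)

The hydrogen couple is the cathode, so E°_cell = 0.40 V; n = 2.
[H⁺] = 10^(−1.20) = 0.063 M, and Q = [Cd²⁺]·P(H₂) / [H⁺]^2 = 3.82.
E = E° − (0.0592/2) log Q = 0.40 − (0.0592/2)(0.582) = 0.383 V.

0.38 V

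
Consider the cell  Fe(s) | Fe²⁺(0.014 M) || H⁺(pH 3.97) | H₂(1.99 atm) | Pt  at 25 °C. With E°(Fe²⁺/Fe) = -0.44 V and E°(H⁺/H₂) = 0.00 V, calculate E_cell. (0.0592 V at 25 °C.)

0.25 V

The hydrogen couple is the cathode, so E°_cell = 0.44 V; n = 2.
[H⁺] = 10^(−3.97) = 1.1 × 10^-4 M, and Q = [Fe²⁺]·P(H₂) / [H⁺]^2 = 2.43 × 10^6.
E = E° − (0.0592/2) log Q = 0.44 − (0.0592/2)(6.385) = 0.251 V.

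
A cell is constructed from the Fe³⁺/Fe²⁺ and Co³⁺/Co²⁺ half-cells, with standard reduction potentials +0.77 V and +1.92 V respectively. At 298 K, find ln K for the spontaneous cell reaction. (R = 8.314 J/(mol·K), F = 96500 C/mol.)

ln K = 44.8

E°_cell = +1.92 − (+0.77) = 1.15 V, with n = 1 electron transferred.
At equilibrium E = 0, so the Nernst equation gives ln K = nFE°/RT = (1)(96500)(1.15)/((8.314)(298)) = 44.79.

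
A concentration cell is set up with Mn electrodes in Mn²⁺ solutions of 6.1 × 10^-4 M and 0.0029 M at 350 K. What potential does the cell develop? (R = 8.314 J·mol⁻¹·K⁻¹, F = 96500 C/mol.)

0.024 V

Both half-cells are Mn²⁺/Mn, so E°_cell = 0. The concentrated side is the cathode; the cell reaction moves Mn²⁺ from high to low concentration with n = 2.
Q = [Mn²⁺]_dilute/[Mn²⁺]_conc = 6.1 × 10^-4/0.0029 = 0.210.
E = 0 − (RT/nF) ln Q = −((8.314×350)/(2×96500))(-1.559) = 0.0235 V.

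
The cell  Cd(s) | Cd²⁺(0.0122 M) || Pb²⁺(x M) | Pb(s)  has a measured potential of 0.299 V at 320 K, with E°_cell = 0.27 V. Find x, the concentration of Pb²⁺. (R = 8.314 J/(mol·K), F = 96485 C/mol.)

From the Nernst equation, ln Q = nF(E° − E)/RT = 2×96485×(0.27 − 0.299)/(8.314×320) = -2.103, so Q = 0.122.
With Q = [Cd²⁺]/[Pb²⁺] and the known concentrations, [Pb²⁺] in the denominator gives [Pb²⁺] = 0.1 M.

0.1 M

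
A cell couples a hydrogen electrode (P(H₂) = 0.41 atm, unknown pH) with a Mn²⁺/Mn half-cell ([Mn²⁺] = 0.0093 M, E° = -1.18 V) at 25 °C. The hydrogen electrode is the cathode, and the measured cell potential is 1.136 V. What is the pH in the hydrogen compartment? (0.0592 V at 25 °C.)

E°_cell = 1.18 V and n = 2.
log Q = n(E° − E)/0.0592 = 2×(1.18 − 1.136)/0.0592 = 1.486.
With Q = [Mn²⁺]·P(H₂) / [H⁺]^2, solving for [H⁺] gives log[H⁺] = -1.953, so pH = 1.95.

pH = 1.95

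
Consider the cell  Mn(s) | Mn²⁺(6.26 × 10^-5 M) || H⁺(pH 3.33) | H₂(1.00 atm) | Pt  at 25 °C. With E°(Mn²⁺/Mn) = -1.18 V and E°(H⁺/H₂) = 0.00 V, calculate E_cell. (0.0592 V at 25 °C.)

The hydrogen couple is the cathode, so E°_cell = 1.18 V; n = 2.
[H⁺] = 10^(−3.33) = 4.7 × 10^-4 M, and Q = [Mn²⁺]·P(H₂) / [H⁺]^2 = 286.
E = E° − (0.0592/2) log Q = 1.18 − (0.0592/2)(2.457) = 1.107 V.

1.11 V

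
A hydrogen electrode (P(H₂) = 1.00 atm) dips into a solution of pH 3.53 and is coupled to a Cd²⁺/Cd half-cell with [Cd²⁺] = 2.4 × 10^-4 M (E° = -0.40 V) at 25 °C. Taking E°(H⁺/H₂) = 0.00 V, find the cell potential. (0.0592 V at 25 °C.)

0.30 V

The hydrogen couple is the cathode, so E°_cell = 0.40 V; n = 2.
[H⁺] = 10^(−3.53) = 3 × 10^-4 M, and Q = [Cd²⁺]·P(H₂) / [H⁺]^2 = 2760.
E = E° − (0.0592/2) log Q = 0.40 − (0.0592/2)(3.440) = 0.298 V.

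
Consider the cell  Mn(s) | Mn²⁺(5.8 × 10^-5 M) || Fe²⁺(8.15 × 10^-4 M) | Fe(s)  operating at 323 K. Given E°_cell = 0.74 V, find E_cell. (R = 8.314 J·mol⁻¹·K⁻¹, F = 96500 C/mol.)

0.777 V

Balancing electrons gives n = 2; the reaction quotient is Q = [Mn²⁺]/[Fe²⁺] = 0.0712.
E = E° − (RT/nF) ln Q = 0.74 − (8.314×323)/(2×96500) × (-2.643) = 0.740 + 0.037 = 0.777 V.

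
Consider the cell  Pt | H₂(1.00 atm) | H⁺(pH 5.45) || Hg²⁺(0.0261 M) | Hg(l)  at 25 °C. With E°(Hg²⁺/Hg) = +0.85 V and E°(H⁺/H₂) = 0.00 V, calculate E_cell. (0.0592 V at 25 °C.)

1.13 V

The Hg²⁺/Hg couple is the cathode, so E°_cell = 0.85 V; n = 2.
[H⁺] = 10^(−5.45) = 3.5 × 10^-6 M, and Q = [H⁺]^2 / ([Hg²⁺]·P(H₂)) = 4.82 × 10^-10.
E = E° − (0.0592/2) log Q = 0.85 − (0.0592/2)(-9.317) = 1.126 V.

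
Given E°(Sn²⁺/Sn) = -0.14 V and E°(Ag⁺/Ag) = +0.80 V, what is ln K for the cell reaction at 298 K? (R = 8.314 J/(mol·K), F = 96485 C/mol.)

E°_cell = +0.80 − (-0.14) = 0.94 V, with n = 2 electrons transferred.
At equilibrium E = 0, so the Nernst equation gives ln K = nFE°/RT = (2)(96485)(0.94)/((8.314)(298)) = 73.21.

ln K = 73.2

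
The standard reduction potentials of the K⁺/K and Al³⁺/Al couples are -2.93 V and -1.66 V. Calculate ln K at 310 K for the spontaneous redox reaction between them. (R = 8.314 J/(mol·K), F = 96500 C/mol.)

ln K = 142.7

E°_cell = -1.66 − (-2.93) = 1.27 V, with n = 3 electrons transferred.
At equilibrium E = 0, so the Nernst equation gives ln K = nFE°/RT = (3)(96500)(1.27)/((8.314)(310)) = 142.65.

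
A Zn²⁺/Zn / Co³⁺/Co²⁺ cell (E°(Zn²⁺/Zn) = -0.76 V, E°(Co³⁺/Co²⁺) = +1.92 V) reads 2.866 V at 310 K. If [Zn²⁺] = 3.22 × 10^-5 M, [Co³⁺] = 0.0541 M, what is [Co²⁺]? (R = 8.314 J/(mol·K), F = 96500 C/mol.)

0.009 M

From the Nernst equation, ln Q = nF(E° − E)/RT = 2×96500×(2.68 − 2.866)/(8.314×310) = -13.928, so Q = 8.93 × 10^-7.
With Q = [Zn²⁺]·[Co²⁺]^2/[Co³⁺]^2 and the known concentrations, [Co²⁺]^2 in the numerator gives [Co²⁺] = 0.009 M.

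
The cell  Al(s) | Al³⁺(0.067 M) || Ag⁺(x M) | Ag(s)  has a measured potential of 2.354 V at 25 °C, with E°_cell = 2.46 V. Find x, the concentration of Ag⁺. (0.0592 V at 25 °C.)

0.0066 M

From the Nernst equation, log Q = n(E° − E)/0.0592 = 3(2.46 − 2.354)/0.0592 = 5.372, so Q = 2.35 × 10^5.
With Q = [Al³⁺]/[Ag⁺]^3 and the known concentrations, [Ag⁺]^3 in the denominator gives [Ag⁺] = 0.0066 M.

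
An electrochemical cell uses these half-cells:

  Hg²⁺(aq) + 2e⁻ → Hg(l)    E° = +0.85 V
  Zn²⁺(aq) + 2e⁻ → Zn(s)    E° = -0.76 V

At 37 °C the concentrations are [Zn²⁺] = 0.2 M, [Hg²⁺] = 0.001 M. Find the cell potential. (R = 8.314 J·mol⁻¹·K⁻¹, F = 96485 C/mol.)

1.54 V

The Hg²⁺/Hg couple has the higher reduction potential and acts as the cathode, so E°_cell = +0.85 − (-0.76) = 1.61 V.
Balancing electrons gives n = 2; the reaction quotient is Q = [Zn²⁺]/[Hg²⁺] = 200.
E = E° − (RT/nF) ln Q = 1.61 − (8.314×310)/(2×96485) × (5.298) = 1.610 − 0.071 = 1.539 V.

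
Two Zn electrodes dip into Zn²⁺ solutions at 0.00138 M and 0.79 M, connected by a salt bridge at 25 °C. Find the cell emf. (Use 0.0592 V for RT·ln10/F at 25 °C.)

Both half-cells are Zn²⁺/Zn, so E°_cell = 0. The concentrated side is the cathode; the cell reaction moves Zn²⁺ from high to low concentration with n = 2.
Q = [Zn²⁺]_dilute/[Zn²⁺]_conc = 0.00138/0.79 = 0.00175.
E = 0 − (0.0592/2) log Q = −(0.0592/2)(-2.758) = 0.0816 V.

0.082 V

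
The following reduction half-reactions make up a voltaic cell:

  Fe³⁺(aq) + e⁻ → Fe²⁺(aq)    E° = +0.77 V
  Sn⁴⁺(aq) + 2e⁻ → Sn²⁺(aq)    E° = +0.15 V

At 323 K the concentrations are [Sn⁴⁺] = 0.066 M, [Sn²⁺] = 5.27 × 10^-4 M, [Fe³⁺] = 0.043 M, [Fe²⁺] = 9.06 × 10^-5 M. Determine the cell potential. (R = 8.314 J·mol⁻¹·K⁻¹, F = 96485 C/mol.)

The Fe³⁺/Fe²⁺ couple has the higher reduction potential and acts as the cathode, so E°_cell = +0.77 − (+0.15) = 0.62 V.
Balancing electrons gives n = 2; the reaction quotient is Q = [Sn⁴⁺]·[Fe²⁺]^2/([Sn²⁺]·[Fe³⁺]^2) = 5.56 × 10^-4.
E = E° − (RT/nF) ln Q = 0.62 − (8.314×323)/(2×96485) × (-7.495) = 0.620 + 0.104 = 0.724 V.

0.724 V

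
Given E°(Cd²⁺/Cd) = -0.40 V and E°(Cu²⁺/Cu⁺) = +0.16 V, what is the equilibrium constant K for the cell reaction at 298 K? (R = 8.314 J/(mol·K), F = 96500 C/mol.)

E°_cell = +0.16 − (-0.40) = 0.56 V, with n = 2 electrons transferred.
At equilibrium E = 0, so the Nernst equation gives ln K = nFE°/RT = (2)(96500)(0.56)/((8.314)(298)) = 43.62.
K = e^43.62 = 8.8 × 10^18.

8.8 × 10^18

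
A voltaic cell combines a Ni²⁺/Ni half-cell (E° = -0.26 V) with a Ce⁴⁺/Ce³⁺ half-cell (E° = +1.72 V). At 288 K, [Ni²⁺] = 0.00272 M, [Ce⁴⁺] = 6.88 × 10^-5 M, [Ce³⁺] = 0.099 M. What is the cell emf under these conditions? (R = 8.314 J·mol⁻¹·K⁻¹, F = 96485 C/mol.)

1.87 V

The Ce⁴⁺/Ce³⁺ couple has the higher reduction potential and acts as the cathode, so E°_cell = +1.72 − (-0.26) = 1.98 V.
Balancing electrons gives n = 2; the reaction quotient is Q = [Ni²⁺]·[Ce³⁺]^2/[Ce⁴⁺]^2 = 5630.
E = E° − (RT/nF) ln Q = 1.98 − (8.314×288)/(2×96485) × (8.636) = 1.980 − 0.107 = 1.873 V.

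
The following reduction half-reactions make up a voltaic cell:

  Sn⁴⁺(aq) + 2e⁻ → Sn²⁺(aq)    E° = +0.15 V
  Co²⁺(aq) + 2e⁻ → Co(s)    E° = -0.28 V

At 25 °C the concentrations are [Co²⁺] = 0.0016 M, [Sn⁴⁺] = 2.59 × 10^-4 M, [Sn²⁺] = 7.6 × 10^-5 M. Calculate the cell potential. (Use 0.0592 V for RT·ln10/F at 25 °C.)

The Sn⁴⁺/Sn²⁺ couple has the higher reduction potential and acts as the cathode, so E°_cell = +0.15 − (-0.28) = 0.43 V.
Balancing electrons gives n = 2; the reaction quotient is Q = [Co²⁺]·[Sn²⁺]/[Sn⁴⁺] = 4.69 × 10^-4.
At 25 °C, E = E° − (0.0592/n) log Q = 0.43 − (0.0592/2)(-3.328) = 0.430 + 0.099 = 0.529 V.

0.529 V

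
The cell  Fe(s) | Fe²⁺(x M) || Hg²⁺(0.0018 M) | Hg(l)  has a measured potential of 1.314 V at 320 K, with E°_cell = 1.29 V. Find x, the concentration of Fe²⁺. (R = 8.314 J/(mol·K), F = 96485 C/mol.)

3.2 × 10^-4 M

From the Nernst equation, ln Q = nF(E° − E)/RT = 2×96485×(1.29 − 1.314)/(8.314×320) = -1.741, so Q = 0.175.
With Q = [Fe²⁺]/[Hg²⁺] and the known concentrations, [Fe²⁺] in the numerator gives [Fe²⁺] = 3.2 × 10^-4 M.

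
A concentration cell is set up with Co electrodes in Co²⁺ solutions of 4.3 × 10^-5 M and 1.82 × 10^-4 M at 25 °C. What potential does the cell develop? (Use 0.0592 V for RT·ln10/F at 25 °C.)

Both half-cells are Co²⁺/Co, so E°_cell = 0. The concentrated side is the cathode; the cell reaction moves Co²⁺ from high to low concentration with n = 2.
Q = [Co²⁺]_dilute/[Co²⁺]_conc = 4.3 × 10^-5/1.82 × 10^-4 = 0.236.
E = 0 − (0.0592/2) log Q = −(0.0592/2)(-0.627) = 0.0186 V.

0.019 V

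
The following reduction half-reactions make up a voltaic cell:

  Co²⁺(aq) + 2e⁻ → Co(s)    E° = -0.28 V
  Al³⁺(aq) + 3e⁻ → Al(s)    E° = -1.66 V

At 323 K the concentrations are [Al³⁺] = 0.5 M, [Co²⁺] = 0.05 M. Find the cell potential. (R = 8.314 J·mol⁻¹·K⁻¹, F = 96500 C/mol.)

1.34 V

The Co²⁺/Co couple has the higher reduction potential and acts as the cathode, so E°_cell = -0.28 − (-1.66) = 1.38 V.
Balancing electrons gives n = 6; the reaction quotient is Q = [Al³⁺]^2/[Co²⁺]^3 = 2000.
E = E° − (RT/nF) ln Q = 1.38 − (8.314×323)/(6×96500) × (7.601) = 1.380 − 0.035 = 1.345 V.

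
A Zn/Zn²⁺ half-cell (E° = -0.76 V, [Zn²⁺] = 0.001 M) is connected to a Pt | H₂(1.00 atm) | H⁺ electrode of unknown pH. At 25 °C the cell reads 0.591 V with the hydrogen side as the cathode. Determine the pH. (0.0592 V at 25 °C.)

E°_cell = 0.76 V and n = 2.
log Q = n(E° − E)/0.0592 = 2×(0.76 − 0.591)/0.0592 = 5.709.
With Q = [Zn²⁺]·P(H₂) / [H⁺]^2, solving for [H⁺] gives log[H⁺] = -4.355, so pH = 4.35.

pH = 4.35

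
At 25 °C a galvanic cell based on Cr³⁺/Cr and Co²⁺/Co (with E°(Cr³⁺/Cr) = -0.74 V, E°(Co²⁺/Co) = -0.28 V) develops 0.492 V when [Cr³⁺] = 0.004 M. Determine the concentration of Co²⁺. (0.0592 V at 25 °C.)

From the Nernst equation, log Q = n(E° − E)/0.0592 = 6(0.46 − 0.492)/0.0592 = -3.243, so Q = 5.71 × 10^-4.
With Q = [Cr³⁺]^2/[Co²⁺]^3 and the known concentrations, [Co²⁺]^3 in the denominator gives [Co²⁺] = 0.3 M.

0.3 M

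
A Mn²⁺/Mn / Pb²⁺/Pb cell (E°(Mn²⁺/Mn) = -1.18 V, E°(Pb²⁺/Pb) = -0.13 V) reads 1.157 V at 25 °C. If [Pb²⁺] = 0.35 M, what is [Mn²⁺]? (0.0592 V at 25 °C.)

8.5 × 10^-5 M

From the Nernst equation, log Q = n(E° − E)/0.0592 = 2(1.05 − 1.157)/0.0592 = -3.615, so Q = 2.43 × 10^-4.
With Q = [Mn²⁺]/[Pb²⁺] and the known concentrations, [Mn²⁺] in the numerator gives [Mn²⁺] = 8.5 × 10^-5 M.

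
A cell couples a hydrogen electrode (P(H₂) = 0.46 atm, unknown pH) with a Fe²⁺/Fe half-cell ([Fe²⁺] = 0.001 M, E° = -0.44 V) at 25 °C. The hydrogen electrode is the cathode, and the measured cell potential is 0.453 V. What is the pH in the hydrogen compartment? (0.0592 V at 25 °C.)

pH = 1.45

E°_cell = 0.44 V and n = 2.
log Q = n(E° − E)/0.0592 = 2×(0.44 − 0.453)/0.0592 = -0.439.
With Q = [Fe²⁺]·P(H₂) / [H⁺]^2, solving for [H⁺] gives log[H⁺] = -1.449, so pH = 1.45.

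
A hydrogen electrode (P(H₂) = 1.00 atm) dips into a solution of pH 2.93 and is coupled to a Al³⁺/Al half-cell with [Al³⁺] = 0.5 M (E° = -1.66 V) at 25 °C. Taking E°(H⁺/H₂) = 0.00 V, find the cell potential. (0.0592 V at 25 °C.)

The hydrogen couple is the cathode, so E°_cell = 1.66 V; n = 6.
[H⁺] = 10^(−2.93) = 0.0012 M, and Q = [Al³⁺]^2·P(H₂)^3 / [H⁺]^6 = 9.5 × 10^16.
E = E° − (0.0592/6) log Q = 1.66 − (0.0592/6)(16.978) = 1.492 V.

1.49 V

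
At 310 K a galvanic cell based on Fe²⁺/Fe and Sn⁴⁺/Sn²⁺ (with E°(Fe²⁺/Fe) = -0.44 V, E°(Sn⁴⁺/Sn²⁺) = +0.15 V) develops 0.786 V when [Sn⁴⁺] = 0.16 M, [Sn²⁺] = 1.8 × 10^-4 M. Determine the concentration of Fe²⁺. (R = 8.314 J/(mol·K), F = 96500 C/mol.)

3.8 × 10^-4 M

From the Nernst equation, ln Q = nF(E° − E)/RT = 2×96500×(0.59 − 0.786)/(8.314×310) = -14.677, so Q = 4.22 × 10^-7.
With Q = [Fe²⁺]·[Sn²⁺]/[Sn⁴⁺] and the known concentrations, [Fe²⁺] in the numerator gives [Fe²⁺] = 3.8 × 10^-4 M.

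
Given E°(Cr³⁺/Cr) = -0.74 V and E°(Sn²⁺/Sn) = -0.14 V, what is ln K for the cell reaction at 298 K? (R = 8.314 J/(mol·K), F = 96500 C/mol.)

E°_cell = -0.14 − (-0.74) = 0.60 V, with n = 6 electrons transferred.
At equilibrium E = 0, so the Nernst equation gives ln K = nFE°/RT = (6)(96500)(0.60)/((8.314)(298)) = 140.22.

ln K = 140.2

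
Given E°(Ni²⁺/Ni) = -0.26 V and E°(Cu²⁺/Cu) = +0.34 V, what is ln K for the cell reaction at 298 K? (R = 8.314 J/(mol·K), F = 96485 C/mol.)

ln K = 46.7

E°_cell = +0.34 − (-0.26) = 0.60 V, with n = 2 electrons transferred.
At equilibrium E = 0, so the Nernst equation gives ln K = nFE°/RT = (2)(96485)(0.60)/((8.314)(298)) = 46.73.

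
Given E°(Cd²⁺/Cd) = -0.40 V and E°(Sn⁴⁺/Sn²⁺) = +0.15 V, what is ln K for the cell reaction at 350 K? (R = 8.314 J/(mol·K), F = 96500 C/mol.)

E°_cell = +0.15 − (-0.40) = 0.55 V, with n = 2 electrons transferred.
At equilibrium E = 0, so the Nernst equation gives ln K = nFE°/RT = (2)(96500)(0.55)/((8.314)(350)) = 36.48.

ln K = 36.5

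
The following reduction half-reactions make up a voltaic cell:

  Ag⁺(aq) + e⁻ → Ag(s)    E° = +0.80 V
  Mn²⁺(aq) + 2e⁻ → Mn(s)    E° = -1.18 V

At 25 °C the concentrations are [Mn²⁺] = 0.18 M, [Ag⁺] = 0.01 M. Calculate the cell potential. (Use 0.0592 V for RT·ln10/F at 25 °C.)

1.88 V

The Ag⁺/Ag couple has the higher reduction potential and acts as the cathode, so E°_cell = +0.80 − (-1.18) = 1.98 V.
Balancing electrons gives n = 2; the reaction quotient is Q = [Mn²⁺]/[Ag⁺]^2 = 1800.
At 25 °C, E = E° − (0.0592/n) log Q = 1.98 − (0.0592/2)(3.255) = 1.980 − 0.096 = 1.884 V.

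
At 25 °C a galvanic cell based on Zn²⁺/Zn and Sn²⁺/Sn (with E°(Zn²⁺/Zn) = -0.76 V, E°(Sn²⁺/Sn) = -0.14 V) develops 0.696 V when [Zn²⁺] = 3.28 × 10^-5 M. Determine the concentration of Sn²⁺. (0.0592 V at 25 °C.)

From the Nernst equation, log Q = n(E° − E)/0.0592 = 2(0.62 − 0.696)/0.0592 = -2.568, so Q = 0.00271.
With Q = [Zn²⁺]/[Sn²⁺] and the known concentrations, [Sn²⁺] in the denominator gives [Sn²⁺] = 0.012 M.

0.012 M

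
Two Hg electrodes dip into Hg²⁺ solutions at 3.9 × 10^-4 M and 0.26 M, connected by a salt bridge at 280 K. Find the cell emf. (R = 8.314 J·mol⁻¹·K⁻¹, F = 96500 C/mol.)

0.078 V

Both half-cells are Hg²⁺/Hg, so E°_cell = 0. The concentrated side is the cathode; the cell reaction moves Hg²⁺ from high to low concentration with n = 2.
Q = [Hg²⁺]_dilute/[Hg²⁺]_conc = 3.9 × 10^-4/0.26 = 0.00150.
E = 0 − (RT/nF) ln Q = −((8.314×280)/(2×96500))(-6.502) = 0.0784 V.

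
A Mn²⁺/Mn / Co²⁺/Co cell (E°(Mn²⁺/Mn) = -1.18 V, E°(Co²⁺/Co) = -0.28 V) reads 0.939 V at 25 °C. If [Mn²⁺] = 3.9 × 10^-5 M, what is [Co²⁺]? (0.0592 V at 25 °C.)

8.1 × 10^-4 M

From the Nernst equation, log Q = n(E° − E)/0.0592 = 2(0.90 − 0.939)/0.0592 = -1.318, so Q = 0.0481.
With Q = [Mn²⁺]/[Co²⁺] and the known concentrations, [Co²⁺] in the denominator gives [Co²⁺] = 8.1 × 10^-4 M.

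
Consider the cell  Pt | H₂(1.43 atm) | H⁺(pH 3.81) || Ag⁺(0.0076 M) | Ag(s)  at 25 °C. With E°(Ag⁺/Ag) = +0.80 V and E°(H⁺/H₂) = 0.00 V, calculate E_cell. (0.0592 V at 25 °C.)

The Ag⁺/Ag couple is the cathode, so E°_cell = 0.80 V; n = 2.
[H⁺] = 10^(−3.81) = 1.5 × 10^-4 M, and Q = [H⁺]^2 / ([Ag⁺]^2·P(H₂)) = 2.9 × 10^-4.
E = E° − (0.0592/2) log Q = 0.80 − (0.0592/2)(-3.537) = 0.905 V.

0.90 V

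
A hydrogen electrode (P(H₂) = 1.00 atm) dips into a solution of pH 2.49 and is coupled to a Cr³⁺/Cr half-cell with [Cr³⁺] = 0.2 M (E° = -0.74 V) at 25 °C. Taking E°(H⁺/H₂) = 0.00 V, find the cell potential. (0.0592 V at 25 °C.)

0.61 V

The hydrogen couple is the cathode, so E°_cell = 0.74 V; n = 6.
[H⁺] = 10^(−2.49) = 0.0032 M, and Q = [Cr³⁺]^2·P(H₂)^3 / [H⁺]^6 = 3.48 × 10^13.
E = E° − (0.0592/6) log Q = 0.74 − (0.0592/6)(13.542) = 0.606 V.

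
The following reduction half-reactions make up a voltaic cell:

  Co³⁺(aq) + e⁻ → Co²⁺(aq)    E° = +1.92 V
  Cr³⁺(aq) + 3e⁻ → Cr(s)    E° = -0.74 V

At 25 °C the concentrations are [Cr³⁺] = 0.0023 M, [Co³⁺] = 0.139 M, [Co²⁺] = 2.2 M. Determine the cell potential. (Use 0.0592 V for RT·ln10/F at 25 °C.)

The Co³⁺/Co²⁺ couple has the higher reduction potential and acts as the cathode, so E°_cell = +1.92 − (-0.74) = 2.66 V.
Balancing electrons gives n = 3; the reaction quotient is Q = [Cr³⁺]·[Co²⁺]^3/[Co³⁺]^3 = 9.12.
At 25 °C, E = E° − (0.0592/n) log Q = 2.66 − (0.0592/3)(0.960) = 2.660 − 0.019 = 2.641 V.

2.64 V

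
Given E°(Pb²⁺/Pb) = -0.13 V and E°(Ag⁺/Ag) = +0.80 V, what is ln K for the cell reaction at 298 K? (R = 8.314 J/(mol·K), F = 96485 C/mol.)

ln K = 72.4

E°_cell = +0.80 − (-0.13) = 0.93 V, with n = 2 electrons transferred.
At equilibrium E = 0, so the Nernst equation gives ln K = nFE°/RT = (2)(96485)(0.93)/((8.314)(298)) = 72.43.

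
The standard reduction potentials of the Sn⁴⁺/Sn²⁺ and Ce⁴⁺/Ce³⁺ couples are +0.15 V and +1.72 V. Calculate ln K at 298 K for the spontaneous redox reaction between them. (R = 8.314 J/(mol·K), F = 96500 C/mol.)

E°_cell = +1.72 − (+0.15) = 1.57 V, with n = 2 electrons transferred.
At equilibrium E = 0, so the Nernst equation gives ln K = nFE°/RT = (2)(96500)(1.57)/((8.314)(298)) = 122.30.

ln K = 122.3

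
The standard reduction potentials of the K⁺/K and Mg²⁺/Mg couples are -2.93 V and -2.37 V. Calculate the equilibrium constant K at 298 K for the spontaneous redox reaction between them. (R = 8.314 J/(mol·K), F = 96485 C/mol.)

E°_cell = -2.37 − (-2.93) = 0.56 V, with n = 2 electrons transferred.
At equilibrium E = 0, so the Nernst equation gives ln K = nFE°/RT = (2)(96485)(0.56)/((8.314)(298)) = 43.62.
K = e^43.62 = 8.8 × 10^18.

8.8 × 10^18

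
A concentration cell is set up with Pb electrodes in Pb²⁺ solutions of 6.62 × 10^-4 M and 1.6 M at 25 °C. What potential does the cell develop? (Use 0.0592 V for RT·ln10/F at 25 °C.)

0.10 V

Both half-cells are Pb²⁺/Pb, so E°_cell = 0. The concentrated side is the cathode; the cell reaction moves Pb²⁺ from high to low concentration with n = 2.
Q = [Pb²⁺]_dilute/[Pb²⁺]_conc = 6.62 × 10^-4/1.6 = 4.14 × 10^-4.
E = 0 − (0.0592/2) log Q = −(0.0592/2)(-3.383) = 0.1001 V.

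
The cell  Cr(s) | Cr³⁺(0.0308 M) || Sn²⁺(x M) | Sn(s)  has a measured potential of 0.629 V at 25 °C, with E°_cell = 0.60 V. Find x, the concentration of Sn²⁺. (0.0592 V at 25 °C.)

0.94 M

From the Nernst equation, log Q = n(E° − E)/0.0592 = 6(0.60 − 0.629)/0.0592 = -2.939, so Q = 0.00115.
With Q = [Cr³⁺]^2/[Sn²⁺]^3 and the known concentrations, [Sn²⁺]^3 in the denominator gives [Sn²⁺] = 0.94 M.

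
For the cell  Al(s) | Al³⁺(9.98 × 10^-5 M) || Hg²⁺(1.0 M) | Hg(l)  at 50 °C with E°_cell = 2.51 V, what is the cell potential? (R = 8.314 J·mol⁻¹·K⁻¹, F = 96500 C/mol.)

2.60 V

Balancing electrons gives n = 6; the reaction quotient is Q = [Al³⁺]^2/[Hg²⁺]^3 = 9.96 × 10^-9.
E = E° − (RT/nF) ln Q = 2.51 − (8.314×323)/(6×96500) × (-18.425) = 2.510 + 0.085 = 2.595 V.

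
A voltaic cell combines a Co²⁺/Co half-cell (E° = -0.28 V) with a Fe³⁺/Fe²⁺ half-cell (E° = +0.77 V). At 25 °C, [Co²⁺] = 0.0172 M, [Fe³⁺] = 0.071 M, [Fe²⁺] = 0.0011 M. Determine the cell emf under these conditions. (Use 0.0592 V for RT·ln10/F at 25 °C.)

1.21 V

The Fe³⁺/Fe²⁺ couple has the higher reduction potential and acts as the cathode, so E°_cell = +0.77 − (-0.28) = 1.05 V.
Balancing electrons gives n = 2; the reaction quotient is Q = [Co²⁺]·[Fe²⁺]^2/[Fe³⁺]^2 = 4.13 × 10^-6.
At 25 °C, E = E° − (0.0592/n) log Q = 1.05 − (0.0592/2)(-5.384) = 1.050 + 0.159 = 1.209 V.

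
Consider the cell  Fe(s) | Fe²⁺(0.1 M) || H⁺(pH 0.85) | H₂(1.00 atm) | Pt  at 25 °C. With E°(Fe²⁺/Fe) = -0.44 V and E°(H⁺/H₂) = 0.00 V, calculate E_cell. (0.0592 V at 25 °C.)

0.42 V

The hydrogen couple is the cathode, so E°_cell = 0.44 V; n = 2.
[H⁺] = 10^(−0.85) = 0.14 M, and Q = [Fe²⁺]·P(H₂) / [H⁺]^2 = 5.01.
E = E° − (0.0592/2) log Q = 0.44 − (0.0592/2)(0.700) = 0.419 V.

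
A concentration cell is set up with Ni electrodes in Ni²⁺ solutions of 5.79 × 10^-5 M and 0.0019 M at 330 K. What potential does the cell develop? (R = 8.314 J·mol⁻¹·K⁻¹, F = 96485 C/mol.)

0.050 V

Both half-cells are Ni²⁺/Ni, so E°_cell = 0. The concentrated side is the cathode; the cell reaction moves Ni²⁺ from high to low concentration with n = 2.
Q = [Ni²⁺]_dilute/[Ni²⁺]_conc = 5.79 × 10^-5/0.0019 = 0.0305.
E = 0 − (RT/nF) ln Q = −((8.314×330)/(2×96485))(-3.491) = 0.0496 V.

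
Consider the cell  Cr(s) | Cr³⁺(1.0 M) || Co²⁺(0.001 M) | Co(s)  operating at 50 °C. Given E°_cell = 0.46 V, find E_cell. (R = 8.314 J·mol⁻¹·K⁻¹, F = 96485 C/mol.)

Balancing electrons gives n = 6; the reaction quotient is Q = [Cr³⁺]^2/[Co²⁺]^3 = 1 × 10^9.
E = E° − (RT/nF) ln Q = 0.46 − (8.314×323)/(6×96485) × (20.723) = 0.460 − 0.096 = 0.364 V.

0.364 V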